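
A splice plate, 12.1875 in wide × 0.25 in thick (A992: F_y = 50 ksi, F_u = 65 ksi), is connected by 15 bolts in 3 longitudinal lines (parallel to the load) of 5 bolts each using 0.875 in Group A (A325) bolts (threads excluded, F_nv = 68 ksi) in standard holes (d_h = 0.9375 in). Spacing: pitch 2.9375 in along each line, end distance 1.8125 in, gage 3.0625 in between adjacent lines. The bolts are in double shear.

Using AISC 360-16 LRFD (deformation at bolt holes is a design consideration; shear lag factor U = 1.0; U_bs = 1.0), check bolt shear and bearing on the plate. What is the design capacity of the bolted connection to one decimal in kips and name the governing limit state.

366.1 kips (bearing governs)

Bolt shear: A_b = π(0.875)²/4 = 0.60132 in². φR_n = 0.75 × 68 × 0.60132 × 15 × 2 = 920.0 kips.
Bearing (0.25 in plate, F_u = 65 ksi): end bolts L_c = 1.8125 − 0.9375/2 = 1.34375, R_n = min(1.2×1.34375×0.25×65, 2.4×0.875×0.25×65) = 26.203 kips/bolt; interior L_c = 2.9375 − 0.9375 = 2, R_n = 34.125 kips/bolt. φR_n = 0.75 × (3×26.203 + 12×34.125) = 366.1 kips.
Governing: min(920.0, 366.1) = 366.1 kips → bearing.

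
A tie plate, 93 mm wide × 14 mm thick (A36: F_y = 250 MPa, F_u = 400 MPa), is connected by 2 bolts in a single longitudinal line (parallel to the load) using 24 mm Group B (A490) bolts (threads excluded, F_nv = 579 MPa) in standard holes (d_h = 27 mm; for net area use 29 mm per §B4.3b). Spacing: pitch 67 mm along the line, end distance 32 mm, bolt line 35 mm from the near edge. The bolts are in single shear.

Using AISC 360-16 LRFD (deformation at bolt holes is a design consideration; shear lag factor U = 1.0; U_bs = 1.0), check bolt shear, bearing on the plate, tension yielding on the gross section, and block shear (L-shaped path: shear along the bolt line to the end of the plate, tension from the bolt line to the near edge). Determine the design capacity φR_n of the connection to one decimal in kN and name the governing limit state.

Bolt shear: A_b = π(24)²/4 = 452.39 mm². φR_n = 0.75 × 579 × 452.39 × 2 × 1 = 392.9 kN.
Bearing (14 mm plate, F_u = 400 MPa): end bolts L_c = 32 − 27/2 = 18.5, R_n = min(1.2×18.5×14×400, 2.4×24×14×400) = 124.32 kN/bolt; interior L_c = 67 − 27 = 40, R_n = 268.8 kN/bolt. φR_n = 0.75 × (1×124.32 + 1×268.8) = 294.8 kN.
Tension yield (gross): A_g = 93×14 = 1302 mm². φR_n = 0.90 × 250 × 1302 = 293.0 kN.
Block shear: shear path 1×[32+1×67] = 1×99 mm, A_gv = 1386, A_nv = 1×(99 − 1.5×29)×14 = 777 mm²; tension to near edge: (35 − 0.5×29)×14 = 287 mm². R_n = min(0.6×400×777, 0.6×250×1386) + 1.0×400×287 = min(186.48, 207.9) + 114.8 = 301.28 kN. φR_n = 0.75 × 301.28 = 226.0 kN.
Governing: min(392.9, 294.8, 293.0, 226.0) = 226.0 kN → block shear.

226.0 kN (block shear governs)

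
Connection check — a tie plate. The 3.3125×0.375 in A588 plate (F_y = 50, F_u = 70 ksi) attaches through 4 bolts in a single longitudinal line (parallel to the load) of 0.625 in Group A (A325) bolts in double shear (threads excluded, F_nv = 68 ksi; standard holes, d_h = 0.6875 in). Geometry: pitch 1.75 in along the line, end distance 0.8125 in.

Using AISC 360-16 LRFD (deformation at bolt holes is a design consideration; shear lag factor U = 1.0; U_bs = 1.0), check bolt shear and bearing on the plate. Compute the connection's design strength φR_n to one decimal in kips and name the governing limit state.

Bolt shear: A_b = π(0.625)²/4 = 0.3068 in². φR_n = 0.75 × 68 × 0.3068 × 4 × 2 = 125.2 kips.
Bearing (0.375 in plate, F_u = 70 ksi): end bolts L_c = 0.8125 − 0.6875/2 = 0.46875, R_n = min(1.2×0.46875×0.375×70, 2.4×0.625×0.375×70) = 14.766 kips/bolt; interior L_c = 1.75 − 0.6875 = 1.0625, R_n = 33.469 kips/bolt. φR_n = 0.75 × (1×14.766 + 3×33.469) = 86.4 kips.
Governing: min(125.2, 86.4) = 86.4 kips → bearing.

86.4 kips (bearing governs)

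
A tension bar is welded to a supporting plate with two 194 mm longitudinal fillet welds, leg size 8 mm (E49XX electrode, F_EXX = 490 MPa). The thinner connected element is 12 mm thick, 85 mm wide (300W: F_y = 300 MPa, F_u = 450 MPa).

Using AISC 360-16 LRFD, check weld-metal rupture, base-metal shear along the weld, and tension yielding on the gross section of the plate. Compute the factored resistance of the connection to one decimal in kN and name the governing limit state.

Weld metal: throat = 0.707×8 = 5.656 mm, L = 2×194 = 388 mm. φR_n = 0.75 × 0.6 × 490 × 5.656 × 388 = 483.9 kN.
Base metal shear (12 mm plate): yield φR_n = 1.0×0.6×300×12×388 = 838.1 kN; rupture φR_n = 0.75×0.6×450×12×388 = 942.8 kN; take 838.1 kN (yield).
Tension yield (gross): A_g = 85×12 = 1020 mm². φR_n = 0.90 × 300 × 1020 = 275.4 kN.
Governing: min(483.9, 838.1, 275.4) = 275.4 kN → gross-section yield.

275.4 kN (gross-section yield governs)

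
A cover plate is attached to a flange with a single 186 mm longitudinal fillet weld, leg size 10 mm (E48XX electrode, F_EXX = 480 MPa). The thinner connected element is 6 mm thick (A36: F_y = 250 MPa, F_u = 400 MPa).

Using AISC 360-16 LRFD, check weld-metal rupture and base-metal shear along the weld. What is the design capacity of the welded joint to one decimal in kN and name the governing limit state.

167.4 kN (base-metal shear governs)

Weld metal: throat = 0.707×10 = 7.07 mm, L = 186 mm. φR_n = 0.75 × 0.6 × 480 × 7.07 × 186 = 284.0 kN.
Base metal shear (6 mm plate): yield φR_n = 1.0×0.6×250×6×186 = 167.4 kN; rupture φR_n = 0.75×0.6×400×6×186 = 200.9 kN; take 167.4 kN (yield).
Governing: min(284.0, 167.4) = 167.4 kN → base-metal shear.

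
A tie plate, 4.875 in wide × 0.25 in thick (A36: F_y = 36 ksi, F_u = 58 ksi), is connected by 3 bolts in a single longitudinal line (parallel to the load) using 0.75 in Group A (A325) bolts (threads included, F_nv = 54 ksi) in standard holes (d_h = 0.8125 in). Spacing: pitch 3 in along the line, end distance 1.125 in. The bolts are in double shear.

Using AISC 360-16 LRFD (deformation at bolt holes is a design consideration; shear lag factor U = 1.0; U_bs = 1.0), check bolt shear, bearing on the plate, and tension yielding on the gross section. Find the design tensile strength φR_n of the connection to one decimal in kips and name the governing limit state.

Bolt shear: A_b = π(0.75)²/4 = 0.44179 in². φR_n = 0.75 × 54 × 0.44179 × 3 × 2 = 107.4 kips.
Bearing (0.25 in plate, F_u = 58 ksi): end bolts L_c = 1.125 − 0.8125/2 = 0.71875, R_n = min(1.2×0.71875×0.25×58, 2.4×0.75×0.25×58) = 12.506 kips/bolt; interior L_c = 3 − 0.8125 = 2.1875, R_n = 26.1 kips/bolt. φR_n = 0.75 × (1×12.506 + 2×26.1) = 48.5 kips.
Tension yield (gross): A_g = 4.875×0.25 = 1.2188 in². φR_n = 0.90 × 36 × 1.2188 = 39.5 kips.
Governing: min(107.4, 48.5, 39.5) = 39.5 kips → gross-section yield.

39.5 kips (gross-section yield governs)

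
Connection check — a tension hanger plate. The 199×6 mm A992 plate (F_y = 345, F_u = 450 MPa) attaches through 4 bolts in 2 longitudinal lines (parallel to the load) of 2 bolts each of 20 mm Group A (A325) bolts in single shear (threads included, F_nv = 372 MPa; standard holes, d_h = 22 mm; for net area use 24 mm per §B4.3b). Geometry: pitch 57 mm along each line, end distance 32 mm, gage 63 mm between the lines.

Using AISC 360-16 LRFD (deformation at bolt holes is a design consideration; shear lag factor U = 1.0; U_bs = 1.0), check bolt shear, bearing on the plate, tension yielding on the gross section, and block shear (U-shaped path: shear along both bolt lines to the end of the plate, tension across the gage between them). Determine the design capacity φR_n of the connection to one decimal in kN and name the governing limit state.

207.8 kN (block shear governs)

Bolt shear: A_b = π(20)²/4 = 314.16 mm². φR_n = 0.75 × 372 × 314.16 × 4 × 1 = 350.6 kN.
Bearing (6 mm plate, F_u = 450 MPa): end bolts L_c = 32 − 22/2 = 21, R_n = min(1.2×21×6×450, 2.4×20×6×450) = 68.04 kN/bolt; interior L_c = 57 − 22 = 35, R_n = 113.4 kN/bolt. φR_n = 0.75 × (2×68.04 + 2×113.4) = 272.2 kN.
Tension yield (gross): A_g = 199×6 = 1194 mm². φR_n = 0.90 × 345 × 1194 = 370.7 kN.
Block shear: shear path 2×[32+1×57] = 2×89 mm, A_gv = 1068, A_nv = 2×(89 − 1.5×24)×6 = 636 mm²; tension across gage: (63 − 1×24)×6 = 234 mm². R_n = min(0.6×450×636, 0.6×345×1068) + 1.0×450×234 = min(171.72, 221.08) + 105.3 = 277.02 kN. φR_n = 0.75 × 277.02 = 207.8 kN.
Governing: min(350.6, 272.2, 370.7, 207.8) = 207.8 kN → block shear.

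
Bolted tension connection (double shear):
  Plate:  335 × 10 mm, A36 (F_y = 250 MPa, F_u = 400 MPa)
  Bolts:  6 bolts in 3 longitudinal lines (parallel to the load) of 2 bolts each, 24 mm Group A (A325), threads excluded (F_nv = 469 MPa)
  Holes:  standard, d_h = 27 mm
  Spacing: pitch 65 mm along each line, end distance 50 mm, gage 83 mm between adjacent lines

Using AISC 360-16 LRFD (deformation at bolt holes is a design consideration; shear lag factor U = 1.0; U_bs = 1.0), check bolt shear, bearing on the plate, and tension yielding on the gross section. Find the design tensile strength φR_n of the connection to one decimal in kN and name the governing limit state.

Bolt shear: A_b = π(24)²/4 = 452.39 mm². φR_n = 0.75 × 469 × 452.39 × 6 × 2 = 1909.5 kN.
Bearing (10 mm plate, F_u = 400 MPa): end bolts L_c = 50 − 27/2 = 36.5, R_n = min(1.2×36.5×10×400, 2.4×24×10×400) = 175.2 kN/bolt; interior L_c = 65 − 27 = 38, R_n = 182.4 kN/bolt. φR_n = 0.75 × (3×175.2 + 3×182.4) = 804.6 kN.
Tension yield (gross): A_g = 335×10 = 3350 mm². φR_n = 0.90 × 250 × 3350 = 753.8 kN.
Governing: min(1909.5, 804.6, 753.8) = 753.8 kN → gross-section yield.

753.8 kN (gross-section yield governs)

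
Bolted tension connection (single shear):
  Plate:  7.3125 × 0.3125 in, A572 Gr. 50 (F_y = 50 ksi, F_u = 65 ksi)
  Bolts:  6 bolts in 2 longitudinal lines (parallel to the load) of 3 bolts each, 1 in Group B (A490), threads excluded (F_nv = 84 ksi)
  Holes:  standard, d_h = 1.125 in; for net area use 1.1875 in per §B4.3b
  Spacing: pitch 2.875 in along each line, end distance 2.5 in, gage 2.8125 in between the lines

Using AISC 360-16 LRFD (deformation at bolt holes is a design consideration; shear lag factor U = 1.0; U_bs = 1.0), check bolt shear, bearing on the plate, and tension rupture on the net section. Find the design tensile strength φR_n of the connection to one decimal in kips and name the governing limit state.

75.2 kips (net-section rupture governs)

Bolt shear: A_b = π(1)²/4 = 0.7854 in². φR_n = 0.75 × 84 × 0.7854 × 6 × 1 = 296.9 kips.
Bearing (0.3125 in plate, F_u = 65 ksi): end bolts L_c = 2.5 − 1.125/2 = 1.9375, R_n = min(1.2×1.9375×0.3125×65, 2.4×1×0.3125×65) = 47.227 kips/bolt; interior L_c = 2.875 − 1.125 = 1.75, R_n = 42.656 kips/bolt. φR_n = 0.75 × (2×47.227 + 4×42.656) = 198.8 kips.
Tension rupture (net): A_n = (7.3125 − 2×1.1875)×0.3125 = 1.543 in² (U = 1.0, A_e = A_n). φR_n = 0.75 × 65 × 1.543 = 75.2 kips.
Governing: min(296.9, 198.8, 75.2) = 75.2 kips → net-section rupture.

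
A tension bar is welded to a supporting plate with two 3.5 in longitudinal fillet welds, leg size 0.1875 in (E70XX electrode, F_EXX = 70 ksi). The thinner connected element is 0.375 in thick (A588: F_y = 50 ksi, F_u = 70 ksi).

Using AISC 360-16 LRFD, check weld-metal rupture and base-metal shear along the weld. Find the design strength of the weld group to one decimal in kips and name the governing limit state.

29.2 kips (weld metal governs)

Weld metal: throat = 0.707×0.1875 = 0.13256 in, L = 2×3.5 = 7 in. φR_n = 0.75 × 0.6 × 70 × 0.13256 × 7 = 29.2 kips.
Base metal shear (0.375 in plate): yield φR_n = 1.0×0.6×50×0.375×7 = 78.8 kips; rupture φR_n = 0.75×0.6×70×0.375×7 = 82.7 kips; take 78.8 kips (yield).
Governing: min(29.2, 78.8) = 29.2 kips → weld metal.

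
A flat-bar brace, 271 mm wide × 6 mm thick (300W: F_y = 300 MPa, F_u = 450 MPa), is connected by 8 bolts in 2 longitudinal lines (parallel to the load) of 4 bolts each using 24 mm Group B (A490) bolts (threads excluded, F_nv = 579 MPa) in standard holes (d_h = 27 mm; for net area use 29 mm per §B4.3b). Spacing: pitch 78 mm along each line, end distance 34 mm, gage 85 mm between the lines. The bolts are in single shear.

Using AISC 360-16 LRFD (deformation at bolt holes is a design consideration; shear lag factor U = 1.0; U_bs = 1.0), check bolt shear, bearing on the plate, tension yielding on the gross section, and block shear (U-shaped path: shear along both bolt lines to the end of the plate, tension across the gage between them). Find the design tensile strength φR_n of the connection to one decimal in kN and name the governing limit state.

439.0 kN (gross-section yield governs)

Bolt shear: A_b = π(24)²/4 = 452.39 mm². φR_n = 0.75 × 579 × 452.39 × 8 × 1 = 1571.6 kN.
Bearing (6 mm plate, F_u = 450 MPa): end bolts L_c = 34 − 27/2 = 20.5, R_n = min(1.2×20.5×6×450, 2.4×24×6×450) = 66.42 kN/bolt; interior L_c = 78 − 27 = 51, R_n = 155.52 kN/bolt. φR_n = 0.75 × (2×66.42 + 6×155.52) = 799.5 kN.
Tension yield (gross): A_g = 271×6 = 1626 mm². φR_n = 0.90 × 300 × 1626 = 439.0 kN.
Block shear: shear path 2×[34+3×78] = 2×268 mm, A_gv = 3216, A_nv = 2×(268 − 3.5×29)×6 = 1998 mm²; tension across gage: (85 − 1×29)×6 = 336 mm². R_n = min(0.6×450×1998, 0.6×300×3216) + 1.0×450×336 = min(539.46, 578.88) + 151.2 = 690.66 kN. φR_n = 0.75 × 690.66 = 518.0 kN.
Governing: min(1571.6, 799.5, 439.0, 518.0) = 439.0 kN → gross-section yield.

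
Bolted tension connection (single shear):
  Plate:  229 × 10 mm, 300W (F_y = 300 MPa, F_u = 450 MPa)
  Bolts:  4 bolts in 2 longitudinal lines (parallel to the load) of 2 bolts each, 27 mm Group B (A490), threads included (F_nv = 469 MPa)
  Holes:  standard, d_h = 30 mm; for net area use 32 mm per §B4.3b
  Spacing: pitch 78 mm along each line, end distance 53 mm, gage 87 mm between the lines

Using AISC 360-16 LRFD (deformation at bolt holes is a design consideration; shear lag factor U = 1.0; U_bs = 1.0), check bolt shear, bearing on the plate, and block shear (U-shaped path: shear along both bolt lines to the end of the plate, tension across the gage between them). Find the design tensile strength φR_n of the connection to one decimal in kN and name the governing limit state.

Bolt shear: A_b = π(27)²/4 = 572.56 mm². φR_n = 0.75 × 469 × 572.56 × 4 × 1 = 805.6 kN.
Bearing (10 mm plate, F_u = 450 MPa): end bolts L_c = 53 − 30/2 = 38, R_n = min(1.2×38×10×450, 2.4×27×10×450) = 205.2 kN/bolt; interior L_c = 78 − 30 = 48, R_n = 259.2 kN/bolt. φR_n = 0.75 × (2×205.2 + 2×259.2) = 696.6 kN.
Block shear: shear path 2×[53+1×78] = 2×131 mm, A_gv = 2620, A_nv = 2×(131 − 1.5×32)×10 = 1660 mm²; tension across gage: (87 − 1×32)×10 = 550 mm². R_n = min(0.6×450×1660, 0.6×300×2620) + 1.0×450×550 = min(448.2, 471.6) + 247.5 = 695.7 kN. φR_n = 0.75 × 695.7 = 521.8 kN.
Governing: min(805.6, 696.6, 521.8) = 521.8 kN → block shear.

521.8 kN (block shear governs)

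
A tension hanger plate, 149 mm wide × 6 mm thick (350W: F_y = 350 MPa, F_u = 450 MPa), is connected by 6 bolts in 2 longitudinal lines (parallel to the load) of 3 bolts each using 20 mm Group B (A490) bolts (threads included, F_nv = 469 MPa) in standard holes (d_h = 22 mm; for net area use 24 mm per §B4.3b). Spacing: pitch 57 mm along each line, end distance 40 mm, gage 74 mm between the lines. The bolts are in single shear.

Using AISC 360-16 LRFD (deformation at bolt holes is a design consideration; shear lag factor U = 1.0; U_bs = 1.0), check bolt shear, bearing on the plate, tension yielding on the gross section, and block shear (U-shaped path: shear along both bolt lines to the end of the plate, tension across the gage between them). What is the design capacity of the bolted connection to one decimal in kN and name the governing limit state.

Bolt shear: A_b = π(20)²/4 = 314.16 mm². φR_n = 0.75 × 469 × 314.16 × 6 × 1 = 663.0 kN.
Bearing (6 mm plate, F_u = 450 MPa): end bolts L_c = 40 − 22/2 = 29, R_n = min(1.2×29×6×450, 2.4×20×6×450) = 93.96 kN/bolt; interior L_c = 57 − 22 = 35, R_n = 113.4 kN/bolt. φR_n = 0.75 × (2×93.96 + 4×113.4) = 481.1 kN.
Tension yield (gross): A_g = 149×6 = 894 mm². φR_n = 0.90 × 350 × 894 = 281.6 kN.
Block shear: shear path 2×[40+2×57] = 2×154 mm, A_gv = 1848, A_nv = 2×(154 − 2.5×24)×6 = 1128 mm²; tension across gage: (74 − 1×24)×6 = 300 mm². R_n = min(0.6×450×1128, 0.6×350×1848) + 1.0×450×300 = min(304.56, 388.08) + 135 = 439.56 kN. φR_n = 0.75 × 439.56 = 329.7 kN.
Governing: min(663.0, 481.1, 281.6, 329.7) = 281.6 kN → gross-section yield.

281.6 kN (gross-section yield governs)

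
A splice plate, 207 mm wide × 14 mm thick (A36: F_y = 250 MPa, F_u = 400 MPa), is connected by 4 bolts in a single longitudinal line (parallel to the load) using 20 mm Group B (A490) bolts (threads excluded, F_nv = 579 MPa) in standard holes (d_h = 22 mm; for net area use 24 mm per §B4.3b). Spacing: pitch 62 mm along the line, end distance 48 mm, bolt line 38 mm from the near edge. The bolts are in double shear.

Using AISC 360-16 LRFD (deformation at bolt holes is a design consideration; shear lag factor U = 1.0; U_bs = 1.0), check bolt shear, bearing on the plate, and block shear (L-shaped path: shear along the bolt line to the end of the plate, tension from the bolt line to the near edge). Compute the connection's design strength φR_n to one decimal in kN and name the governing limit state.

477.8 kN (block shear governs)

Bolt shear: A_b = π(20)²/4 = 314.16 mm². φR_n = 0.75 × 579 × 314.16 × 4 × 2 = 1091.4 kN.
Bearing (14 mm plate, F_u = 400 MPa): end bolts L_c = 48 − 22/2 = 37, R_n = min(1.2×37×14×400, 2.4×20×14×400) = 248.64 kN/bolt; interior L_c = 62 − 22 = 40, R_n = 268.8 kN/bolt. φR_n = 0.75 × (1×248.64 + 3×268.8) = 791.3 kN.
Block shear: shear path 1×[48+3×62] = 1×234 mm, A_gv = 3276, A_nv = 1×(234 − 3.5×24)×14 = 2100 mm²; tension to near edge: (38 − 0.5×24)×14 = 364 mm². R_n = min(0.6×400×2100, 0.6×250×3276) + 1.0×400×364 = min(504, 491.4) + 145.6 = 637 kN. φR_n = 0.75 × 637 = 477.8 kN.
Governing: min(1091.4, 791.3, 477.8) = 477.8 kN → block shear.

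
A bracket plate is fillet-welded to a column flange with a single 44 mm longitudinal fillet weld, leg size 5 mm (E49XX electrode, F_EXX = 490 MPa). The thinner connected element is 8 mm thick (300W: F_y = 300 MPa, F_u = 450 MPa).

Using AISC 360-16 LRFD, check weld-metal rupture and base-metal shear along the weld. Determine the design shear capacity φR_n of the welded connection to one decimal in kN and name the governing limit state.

34.3 kN (weld metal governs)

Weld metal: throat = 0.707×5 = 3.535 mm, L = 44 mm. φR_n = 0.75 × 0.6 × 490 × 3.535 × 44 = 34.3 kN.
Base metal shear (8 mm plate): yield φR_n = 1.0×0.6×300×8×44 = 63.4 kN; rupture φR_n = 0.75×0.6×450×8×44 = 71.3 kN; take 63.4 kN (yield).
Governing: min(34.3, 63.4) = 34.3 kN → weld metal.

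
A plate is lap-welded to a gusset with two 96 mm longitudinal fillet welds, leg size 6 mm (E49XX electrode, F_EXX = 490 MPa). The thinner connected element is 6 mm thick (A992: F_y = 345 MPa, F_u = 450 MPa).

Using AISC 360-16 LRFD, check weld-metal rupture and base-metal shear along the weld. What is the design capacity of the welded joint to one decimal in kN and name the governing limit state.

179.6 kN (weld metal governs)

Weld metal: throat = 0.707×6 = 4.242 mm, L = 2×96 = 192 mm. φR_n = 0.75 × 0.6 × 490 × 4.242 × 192 = 179.6 kN.
Base metal shear (6 mm plate): yield φR_n = 1.0×0.6×345×6×192 = 238.5 kN; rupture φR_n = 0.75×0.6×450×6×192 = 233.3 kN; take 233.3 kN (rupture).
Governing: min(179.6, 233.3) = 179.6 kN → weld metal.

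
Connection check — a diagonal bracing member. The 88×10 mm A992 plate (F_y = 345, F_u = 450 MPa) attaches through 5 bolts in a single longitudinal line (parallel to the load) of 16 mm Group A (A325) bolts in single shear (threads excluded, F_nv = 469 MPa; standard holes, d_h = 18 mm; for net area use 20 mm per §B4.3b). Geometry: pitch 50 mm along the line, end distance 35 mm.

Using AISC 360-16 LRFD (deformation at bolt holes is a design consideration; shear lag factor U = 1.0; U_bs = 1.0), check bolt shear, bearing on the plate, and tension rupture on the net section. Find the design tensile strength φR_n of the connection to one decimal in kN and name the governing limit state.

Bolt shear: A_b = π(16)²/4 = 201.06 mm². φR_n = 0.75 × 469 × 201.06 × 5 × 1 = 353.6 kN.
Bearing (10 mm plate, F_u = 450 MPa): end bolts L_c = 35 − 18/2 = 26, R_n = min(1.2×26×10×450, 2.4×16×10×450) = 140.4 kN/bolt; interior L_c = 50 − 18 = 32, R_n = 172.8 kN/bolt. φR_n = 0.75 × (1×140.4 + 4×172.8) = 623.7 kN.
Tension rupture (net): A_n = (88 − 1×20)×10 = 680 mm² (U = 1.0, A_e = A_n). φR_n = 0.75 × 450 × 680 = 229.5 kN.
Governing: min(353.6, 623.7, 229.5) = 229.5 kN → net-section rupture.

229.5 kN (net-section rupture governs)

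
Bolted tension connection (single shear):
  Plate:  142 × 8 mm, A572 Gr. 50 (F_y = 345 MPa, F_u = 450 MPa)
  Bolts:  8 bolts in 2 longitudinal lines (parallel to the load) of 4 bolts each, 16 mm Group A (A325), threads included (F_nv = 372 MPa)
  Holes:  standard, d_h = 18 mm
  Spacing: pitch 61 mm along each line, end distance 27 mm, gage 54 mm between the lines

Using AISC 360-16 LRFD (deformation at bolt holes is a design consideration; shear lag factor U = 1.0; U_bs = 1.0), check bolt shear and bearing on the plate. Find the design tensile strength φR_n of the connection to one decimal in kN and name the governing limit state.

Bolt shear: A_b = π(16)²/4 = 201.06 mm². φR_n = 0.75 × 372 × 201.06 × 8 × 1 = 448.8 kN.
Bearing (8 mm plate, F_u = 450 MPa): end bolts L_c = 27 − 18/2 = 18, R_n = min(1.2×18×8×450, 2.4×16×8×450) = 77.76 kN/bolt; interior L_c = 61 − 18 = 43, R_n = 138.24 kN/bolt. φR_n = 0.75 × (2×77.76 + 6×138.24) = 738.7 kN.
Governing: min(448.8, 738.7) = 448.8 kN → bolt shear.

448.8 kN (bolt shear governs)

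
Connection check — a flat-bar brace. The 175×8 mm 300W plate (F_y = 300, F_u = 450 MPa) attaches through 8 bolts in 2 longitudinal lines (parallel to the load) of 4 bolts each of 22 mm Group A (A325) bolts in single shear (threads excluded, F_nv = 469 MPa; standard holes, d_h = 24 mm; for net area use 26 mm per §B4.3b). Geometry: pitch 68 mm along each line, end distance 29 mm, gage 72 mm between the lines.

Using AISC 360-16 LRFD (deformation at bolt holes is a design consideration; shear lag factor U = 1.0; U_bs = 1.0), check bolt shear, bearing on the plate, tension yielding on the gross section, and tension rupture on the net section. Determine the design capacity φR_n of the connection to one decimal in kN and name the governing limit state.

Bolt shear: A_b = π(22)²/4 = 380.13 mm². φR_n = 0.75 × 469 × 380.13 × 8 × 1 = 1069.7 kN.
Bearing (8 mm plate, F_u = 450 MPa): end bolts L_c = 29 − 24/2 = 17, R_n = min(1.2×17×8×450, 2.4×22×8×450) = 73.44 kN/bolt; interior L_c = 68 − 24 = 44, R_n = 190.08 kN/bolt. φR_n = 0.75 × (2×73.44 + 6×190.08) = 965.5 kN.
Tension yield (gross): A_g = 175×8 = 1400 mm². φR_n = 0.90 × 300 × 1400 = 378.0 kN.
Tension rupture (net): A_n = (175 − 2×26)×8 = 984 mm² (U = 1.0, A_e = A_n). φR_n = 0.75 × 450 × 984 = 332.1 kN.
Governing: min(1069.7, 965.5, 378.0, 332.1) = 332.1 kN → net-section rupture.

332.1 kN (net-section rupture governs)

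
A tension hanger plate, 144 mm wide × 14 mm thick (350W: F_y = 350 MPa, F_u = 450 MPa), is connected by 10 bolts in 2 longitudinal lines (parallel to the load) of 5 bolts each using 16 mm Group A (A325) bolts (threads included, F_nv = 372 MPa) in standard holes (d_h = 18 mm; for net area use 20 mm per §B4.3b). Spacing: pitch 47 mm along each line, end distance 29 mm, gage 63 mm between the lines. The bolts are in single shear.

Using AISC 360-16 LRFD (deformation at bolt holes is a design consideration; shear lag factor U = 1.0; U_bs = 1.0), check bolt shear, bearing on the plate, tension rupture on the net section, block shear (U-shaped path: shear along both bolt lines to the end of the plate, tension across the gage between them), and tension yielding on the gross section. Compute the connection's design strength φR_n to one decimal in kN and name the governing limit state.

491.4 kN (net-section rupture governs)

Bolt shear: A_b = π(16)²/4 = 201.06 mm². φR_n = 0.75 × 372 × 201.06 × 10 × 1 = 561.0 kN.
Bearing (14 mm plate, F_u = 450 MPa): end bolts L_c = 29 − 18/2 = 20, R_n = min(1.2×20×14×450, 2.4×16×14×450) = 151.2 kN/bolt; interior L_c = 47 − 18 = 29, R_n = 219.24 kN/bolt. φR_n = 0.75 × (2×151.2 + 8×219.24) = 1542.2 kN.
Tension rupture (net): A_n = (144 − 2×20)×14 = 1456 mm² (U = 1.0, A_e = A_n). φR_n = 0.75 × 450 × 1456 = 491.4 kN.
Block shear: shear path 2×[29+4×47] = 2×217 mm, A_gv = 6076, A_nv = 2×(217 − 4.5×20)×14 = 3556 mm²; tension across gage: (63 − 1×20)×14 = 602 mm². R_n = min(0.6×450×3556, 0.6×350×6076) + 1.0×450×602 = min(960.12, 1276) + 270.9 = 1231 kN. φR_n = 0.75 × 1231 = 923.3 kN.
Tension yield (gross): A_g = 144×14 = 2016 mm². φR_n = 0.90 × 350 × 2016 = 635.0 kN.
Governing: min(561.0, 1542.2, 491.4, 923.3, 635.0) = 491.4 kN → net-section rupture.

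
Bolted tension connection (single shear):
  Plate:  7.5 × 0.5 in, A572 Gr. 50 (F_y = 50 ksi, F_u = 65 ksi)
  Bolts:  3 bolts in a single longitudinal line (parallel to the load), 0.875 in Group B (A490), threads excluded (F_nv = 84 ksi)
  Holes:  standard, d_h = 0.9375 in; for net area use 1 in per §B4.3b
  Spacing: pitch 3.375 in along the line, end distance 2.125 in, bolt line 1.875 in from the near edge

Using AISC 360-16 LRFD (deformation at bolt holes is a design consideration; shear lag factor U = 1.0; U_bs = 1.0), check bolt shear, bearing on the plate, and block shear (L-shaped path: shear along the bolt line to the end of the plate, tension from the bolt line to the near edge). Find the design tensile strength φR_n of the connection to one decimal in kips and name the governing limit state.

Bolt shear: A_b = π(0.875)²/4 = 0.60132 in². φR_n = 0.75 × 84 × 0.60132 × 3 × 1 = 113.6 kips.
Bearing (0.5 in plate, F_u = 65 ksi): end bolts L_c = 2.125 − 0.9375/2 = 1.65625, R_n = min(1.2×1.65625×0.5×65, 2.4×0.875×0.5×65) = 64.594 kips/bolt; interior L_c = 3.375 − 0.9375 = 2.4375, R_n = 68.25 kips/bolt. φR_n = 0.75 × (1×64.594 + 2×68.25) = 150.8 kips.
Block shear: shear path 1×[2.125+2×3.375] = 1×8.875 in, A_gv = 4.4375, A_nv = 1×(8.875 − 2.5×1)×0.5 = 3.1875 in²; tension to near edge: (1.875 − 0.5×1)×0.5 = 0.6875 in². R_n = min(0.6×65×3.1875, 0.6×50×4.4375) + 1.0×65×0.6875 = min(124.31, 133.13) + 44.688 = 169 kips. φR_n = 0.75 × 169 = 126.8 kips.
Governing: min(113.6, 150.8, 126.8) = 113.6 kips → bolt shear.

113.6 kips (bolt shear governs)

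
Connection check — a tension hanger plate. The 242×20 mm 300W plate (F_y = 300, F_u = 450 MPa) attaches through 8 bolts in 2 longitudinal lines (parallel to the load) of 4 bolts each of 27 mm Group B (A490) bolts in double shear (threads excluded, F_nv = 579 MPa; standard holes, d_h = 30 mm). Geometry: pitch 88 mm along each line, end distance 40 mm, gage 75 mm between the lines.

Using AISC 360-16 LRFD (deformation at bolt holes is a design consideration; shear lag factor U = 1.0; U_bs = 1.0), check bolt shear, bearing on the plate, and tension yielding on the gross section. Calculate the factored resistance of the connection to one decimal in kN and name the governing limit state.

1306.8 kN (gross-section yield governs)

Bolt shear: A_b = π(27)²/4 = 572.56 mm². φR_n = 0.75 × 579 × 572.56 × 8 × 2 = 3978.1 kN.
Bearing (20 mm plate, F_u = 450 MPa): end bolts L_c = 40 − 30/2 = 25, R_n = min(1.2×25×20×450, 2.4×27×20×450) = 270 kN/bolt; interior L_c = 88 − 30 = 58, R_n = 583.2 kN/bolt. φR_n = 0.75 × (2×270 + 6×583.2) = 3029.4 kN.
Tension yield (gross): A_g = 242×20 = 4840 mm². φR_n = 0.90 × 300 × 4840 = 1306.8 kN.
Governing: min(3978.1, 3029.4, 1306.8) = 1306.8 kN → gross-section yield.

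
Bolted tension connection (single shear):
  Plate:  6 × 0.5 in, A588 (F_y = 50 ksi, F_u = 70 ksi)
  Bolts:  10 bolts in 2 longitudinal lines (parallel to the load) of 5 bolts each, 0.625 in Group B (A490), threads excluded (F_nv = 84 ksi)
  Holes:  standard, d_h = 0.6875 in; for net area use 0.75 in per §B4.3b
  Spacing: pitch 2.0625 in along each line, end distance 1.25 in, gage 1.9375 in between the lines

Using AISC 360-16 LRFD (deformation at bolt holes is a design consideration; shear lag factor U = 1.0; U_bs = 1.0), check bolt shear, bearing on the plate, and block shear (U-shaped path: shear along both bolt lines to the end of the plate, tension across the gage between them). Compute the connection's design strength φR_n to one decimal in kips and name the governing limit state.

Bolt shear: A_b = π(0.625)²/4 = 0.3068 in². φR_n = 0.75 × 84 × 0.3068 × 10 × 1 = 193.3 kips.
Bearing (0.5 in plate, F_u = 70 ksi): end bolts L_c = 1.25 − 0.6875/2 = 0.90625, R_n = min(1.2×0.90625×0.5×70, 2.4×0.625×0.5×70) = 38.063 kips/bolt; interior L_c = 2.0625 − 0.6875 = 1.375, R_n = 52.5 kips/bolt. φR_n = 0.75 × (2×38.063 + 8×52.5) = 372.1 kips.
Block shear: shear path 2×[1.25+4×2.0625] = 2×9.5 in, A_gv = 9.5, A_nv = 2×(9.5 − 4.5×0.75)×0.5 = 6.125 in²; tension across gage: (1.9375 − 1×0.75)×0.5 = 0.59375 in². R_n = min(0.6×70×6.125, 0.6×50×9.5) + 1.0×70×0.59375 = min(257.25, 285) + 41.563 = 298.81 kips. φR_n = 0.75 × 298.81 = 224.1 kips.
Governing: min(193.3, 372.1, 224.1) = 193.3 kips → bolt shear.

193.3 kips (bolt shear governs)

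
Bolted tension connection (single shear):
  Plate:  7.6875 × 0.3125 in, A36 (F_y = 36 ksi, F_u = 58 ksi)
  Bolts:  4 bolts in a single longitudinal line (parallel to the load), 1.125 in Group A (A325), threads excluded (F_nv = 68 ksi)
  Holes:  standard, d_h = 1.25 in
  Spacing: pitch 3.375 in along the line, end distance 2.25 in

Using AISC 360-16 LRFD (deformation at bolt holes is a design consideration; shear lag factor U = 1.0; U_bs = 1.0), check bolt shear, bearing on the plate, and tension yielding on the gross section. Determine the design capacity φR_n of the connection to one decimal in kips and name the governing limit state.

77.8 kips (gross-section yield governs)

Bolt shear: A_b = π(1.125)²/4 = 0.99402 in². φR_n = 0.75 × 68 × 0.99402 × 4 × 1 = 202.8 kips.
Bearing (0.3125 in plate, F_u = 58 ksi): end bolts L_c = 2.25 − 1.25/2 = 1.625, R_n = min(1.2×1.625×0.3125×58, 2.4×1.125×0.3125×58) = 35.344 kips/bolt; interior L_c = 3.375 − 1.25 = 2.125, R_n = 46.219 kips/bolt. φR_n = 0.75 × (1×35.344 + 3×46.219) = 130.5 kips.
Tension yield (gross): A_g = 7.6875×0.3125 = 2.4023 in². φR_n = 0.90 × 36 × 2.4023 = 77.8 kips.
Governing: min(202.8, 130.5, 77.8) = 77.8 kips → gross-section yield.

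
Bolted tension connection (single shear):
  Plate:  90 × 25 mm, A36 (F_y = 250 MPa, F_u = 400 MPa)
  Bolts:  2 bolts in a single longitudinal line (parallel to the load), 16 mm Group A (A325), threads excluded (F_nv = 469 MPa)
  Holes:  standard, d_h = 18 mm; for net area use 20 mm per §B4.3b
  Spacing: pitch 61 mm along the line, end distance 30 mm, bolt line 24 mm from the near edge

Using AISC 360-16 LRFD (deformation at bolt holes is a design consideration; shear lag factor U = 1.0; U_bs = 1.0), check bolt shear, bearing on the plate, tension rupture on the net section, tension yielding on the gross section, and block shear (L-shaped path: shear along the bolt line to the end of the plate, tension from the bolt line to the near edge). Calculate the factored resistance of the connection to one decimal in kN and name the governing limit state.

141.4 kN (bolt shear governs)

Bolt shear: A_b = π(16)²/4 = 201.06 mm². φR_n = 0.75 × 469 × 201.06 × 2 × 1 = 141.4 kN.
Bearing (25 mm plate, F_u = 400 MPa): end bolts L_c = 30 − 18/2 = 21, R_n = min(1.2×21×25×400, 2.4×16×25×400) = 252 kN/bolt; interior L_c = 61 − 18 = 43, R_n = 384 kN/bolt. φR_n = 0.75 × (1×252 + 1×384) = 477.0 kN.
Tension rupture (net): A_n = (90 − 1×20)×25 = 1750 mm² (U = 1.0, A_e = A_n). φR_n = 0.75 × 400 × 1750 = 525.0 kN.
Tension yield (gross): A_g = 90×25 = 2250 mm². φR_n = 0.90 × 250 × 2250 = 506.3 kN.
Block shear: shear path 1×[30+1×61] = 1×91 mm, A_gv = 2275, A_nv = 1×(91 − 1.5×20)×25 = 1525 mm²; tension to near edge: (24 − 0.5×20)×25 = 350 mm². R_n = min(0.6×400×1525, 0.6×250×2275) + 1.0×400×350 = min(366, 341.25) + 140 = 481.25 kN. φR_n = 0.75 × 481.25 = 360.9 kN.
Governing: min(141.4, 477.0, 525.0, 506.3, 360.9) = 141.4 kN → bolt shear.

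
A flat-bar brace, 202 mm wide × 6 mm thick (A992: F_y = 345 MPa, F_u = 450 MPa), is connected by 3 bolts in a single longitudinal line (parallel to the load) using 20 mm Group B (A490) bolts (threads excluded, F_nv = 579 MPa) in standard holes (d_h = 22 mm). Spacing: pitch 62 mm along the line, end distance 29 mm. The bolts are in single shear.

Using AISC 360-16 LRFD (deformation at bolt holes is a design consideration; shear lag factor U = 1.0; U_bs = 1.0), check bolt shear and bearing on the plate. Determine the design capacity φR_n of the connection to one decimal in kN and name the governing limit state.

238.1 kN (bearing governs)

Bolt shear: A_b = π(20)²/4 = 314.16 mm². φR_n = 0.75 × 579 × 314.16 × 3 × 1 = 409.3 kN.
Bearing (6 mm plate, F_u = 450 MPa): end bolts L_c = 29 − 22/2 = 18, R_n = min(1.2×18×6×450, 2.4×20×6×450) = 58.32 kN/bolt; interior L_c = 62 − 22 = 40, R_n = 129.6 kN/bolt. φR_n = 0.75 × (1×58.32 + 2×129.6) = 238.1 kN.
Governing: min(409.3, 238.1) = 238.1 kN → bearing.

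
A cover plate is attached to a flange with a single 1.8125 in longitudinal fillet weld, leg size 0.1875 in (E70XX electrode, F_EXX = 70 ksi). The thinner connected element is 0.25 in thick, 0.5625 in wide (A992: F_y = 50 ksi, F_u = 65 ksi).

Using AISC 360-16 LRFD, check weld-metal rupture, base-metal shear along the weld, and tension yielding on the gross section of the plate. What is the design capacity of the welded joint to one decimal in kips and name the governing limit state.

6.3 kips (gross-section yield governs)

Weld metal: throat = 0.707×0.1875 = 0.13256 in, L = 1.8125 in. φR_n = 0.75 × 0.6 × 70 × 0.13256 × 1.8125 = 7.6 kips.
Base metal shear (0.25 in plate): yield φR_n = 1.0×0.6×50×0.25×1.8125 = 13.6 kips; rupture φR_n = 0.75×0.6×65×0.25×1.8125 = 13.3 kips; take 13.3 kips (rupture).
Tension yield (gross): A_g = 0.5625×0.25 = 0.14063 in². φR_n = 0.90 × 50 × 0.14063 = 6.3 kips.
Governing: min(7.6, 13.3, 6.3) = 6.3 kips → gross-section yield.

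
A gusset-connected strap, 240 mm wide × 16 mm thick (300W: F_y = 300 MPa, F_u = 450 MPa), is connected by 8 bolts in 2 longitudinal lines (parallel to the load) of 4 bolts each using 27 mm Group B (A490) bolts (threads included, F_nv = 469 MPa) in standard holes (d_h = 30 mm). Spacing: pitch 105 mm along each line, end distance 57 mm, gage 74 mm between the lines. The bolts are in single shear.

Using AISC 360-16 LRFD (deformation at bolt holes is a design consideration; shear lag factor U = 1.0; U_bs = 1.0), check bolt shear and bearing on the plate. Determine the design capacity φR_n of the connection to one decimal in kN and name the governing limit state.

1611.2 kN (bolt shear governs)

Bolt shear: A_b = π(27)²/4 = 572.56 mm². φR_n = 0.75 × 469 × 572.56 × 8 × 1 = 1611.2 kN.
Bearing (16 mm plate, F_u = 450 MPa): end bolts L_c = 57 − 30/2 = 42, R_n = min(1.2×42×16×450, 2.4×27×16×450) = 362.88 kN/bolt; interior L_c = 105 − 30 = 75, R_n = 466.56 kN/bolt. φR_n = 0.75 × (2×362.88 + 6×466.56) = 2643.8 kN.
Governing: min(1611.2, 2643.8) = 1611.2 kN → bolt shear.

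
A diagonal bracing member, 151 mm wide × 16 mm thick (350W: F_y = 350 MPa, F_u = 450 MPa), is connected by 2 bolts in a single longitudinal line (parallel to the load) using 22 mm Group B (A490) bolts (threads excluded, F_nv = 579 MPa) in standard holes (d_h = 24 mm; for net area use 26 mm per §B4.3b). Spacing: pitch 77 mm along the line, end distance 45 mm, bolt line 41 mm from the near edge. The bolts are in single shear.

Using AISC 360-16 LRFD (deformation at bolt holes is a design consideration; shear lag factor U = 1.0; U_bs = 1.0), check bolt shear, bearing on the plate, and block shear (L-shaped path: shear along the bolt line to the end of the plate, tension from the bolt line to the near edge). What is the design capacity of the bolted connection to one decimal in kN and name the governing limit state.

330.1 kN (bolt shear governs)

Bolt shear: A_b = π(22)²/4 = 380.13 mm². φR_n = 0.75 × 579 × 380.13 × 2 × 1 = 330.1 kN.
Bearing (16 mm plate, F_u = 450 MPa): end bolts L_c = 45 − 24/2 = 33, R_n = min(1.2×33×16×450, 2.4×22×16×450) = 285.12 kN/bolt; interior L_c = 77 − 24 = 53, R_n = 380.16 kN/bolt. φR_n = 0.75 × (1×285.12 + 1×380.16) = 499.0 kN.
Block shear: shear path 1×[45+1×77] = 1×122 mm, A_gv = 1952, A_nv = 1×(122 − 1.5×26)×16 = 1328 mm²; tension to near edge: (41 − 0.5×26)×16 = 448 mm². R_n = min(0.6×450×1328, 0.6×350×1952) + 1.0×450×448 = min(358.56, 409.92) + 201.6 = 560.16 kN. φR_n = 0.75 × 560.16 = 420.1 kN.
Governing: min(330.1, 499.0, 420.1) = 330.1 kN → bolt shear.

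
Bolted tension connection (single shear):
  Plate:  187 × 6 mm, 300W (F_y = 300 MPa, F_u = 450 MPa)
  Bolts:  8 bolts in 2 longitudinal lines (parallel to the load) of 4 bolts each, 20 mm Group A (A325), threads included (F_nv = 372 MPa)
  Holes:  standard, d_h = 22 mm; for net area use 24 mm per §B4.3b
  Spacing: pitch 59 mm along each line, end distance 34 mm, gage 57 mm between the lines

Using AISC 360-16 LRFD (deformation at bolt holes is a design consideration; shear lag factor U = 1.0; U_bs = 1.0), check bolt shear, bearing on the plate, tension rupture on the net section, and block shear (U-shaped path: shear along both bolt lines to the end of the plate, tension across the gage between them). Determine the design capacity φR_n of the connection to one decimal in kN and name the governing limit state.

Bolt shear: A_b = π(20)²/4 = 314.16 mm². φR_n = 0.75 × 372 × 314.16 × 8 × 1 = 701.2 kN.
Bearing (6 mm plate, F_u = 450 MPa): end bolts L_c = 34 − 22/2 = 23, R_n = min(1.2×23×6×450, 2.4×20×6×450) = 74.52 kN/bolt; interior L_c = 59 − 22 = 37, R_n = 119.88 kN/bolt. φR_n = 0.75 × (2×74.52 + 6×119.88) = 651.2 kN.
Tension rupture (net): A_n = (187 − 2×24)×6 = 834 mm² (U = 1.0, A_e = A_n). φR_n = 0.75 × 450 × 834 = 281.5 kN.
Block shear: shear path 2×[34+3×59] = 2×211 mm, A_gv = 2532, A_nv = 2×(211 − 3.5×24)×6 = 1524 mm²; tension across gage: (57 − 1×24)×6 = 198 mm². R_n = min(0.6×450×1524, 0.6×300×2532) + 1.0×450×198 = min(411.48, 455.76) + 89.1 = 500.58 kN. φR_n = 0.75 × 500.58 = 375.4 kN.
Governing: min(701.2, 651.2, 281.5, 375.4) = 281.5 kN → net-section rupture.

281.5 kN (net-section rupture governs)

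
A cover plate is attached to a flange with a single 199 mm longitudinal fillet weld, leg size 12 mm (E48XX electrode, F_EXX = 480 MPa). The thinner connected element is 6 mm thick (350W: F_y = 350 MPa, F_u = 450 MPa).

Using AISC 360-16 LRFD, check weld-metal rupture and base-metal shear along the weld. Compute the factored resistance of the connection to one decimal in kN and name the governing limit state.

241.8 kN (base-metal shear governs)

Weld metal: throat = 0.707×12 = 8.484 mm, L = 199 mm. φR_n = 0.75 × 0.6 × 480 × 8.484 × 199 = 364.7 kN.
Base metal shear (6 mm plate): yield φR_n = 1.0×0.6×350×6×199 = 250.7 kN; rupture φR_n = 0.75×0.6×450×6×199 = 241.8 kN; take 241.8 kN (rupture).
Governing: min(364.7, 241.8) = 241.8 kN → base-metal shear.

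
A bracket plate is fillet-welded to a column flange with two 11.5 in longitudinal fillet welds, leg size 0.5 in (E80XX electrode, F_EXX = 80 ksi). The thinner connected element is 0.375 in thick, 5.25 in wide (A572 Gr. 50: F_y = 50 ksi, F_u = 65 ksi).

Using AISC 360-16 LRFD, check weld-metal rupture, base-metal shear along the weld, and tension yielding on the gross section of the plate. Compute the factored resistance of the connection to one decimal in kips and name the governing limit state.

88.6 kips (gross-section yield governs)

Weld metal: throat = 0.707×0.5 = 0.3535 in, L = 2×11.5 = 23 in. φR_n = 0.75 × 0.6 × 80 × 0.3535 × 23 = 292.7 kips.
Base metal shear (0.375 in plate): yield φR_n = 1.0×0.6×50×0.375×23 = 258.8 kips; rupture φR_n = 0.75×0.6×65×0.375×23 = 252.3 kips; take 252.3 kips (rupture).
Tension yield (gross): A_g = 5.25×0.375 = 1.9688 in². φR_n = 0.90 × 50 × 1.9688 = 88.6 kips.
Governing: min(292.7, 252.3, 88.6) = 88.6 kips → gross-section yield.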